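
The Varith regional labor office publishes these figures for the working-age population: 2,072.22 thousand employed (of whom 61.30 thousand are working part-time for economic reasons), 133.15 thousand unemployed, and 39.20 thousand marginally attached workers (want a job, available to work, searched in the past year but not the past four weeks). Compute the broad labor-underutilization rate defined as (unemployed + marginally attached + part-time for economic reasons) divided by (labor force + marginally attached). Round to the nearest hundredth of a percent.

Broad underutilization rate ≈ 10.41%.

Labor force = 2,072.22 + 133.15 = 2,205.37 thousand.
Numerator = 133.15 + 39.20 + 61.30 = 233.65 thousand.
Denominator = 2,205.37 + 39.20 = 2,244.57 thousand.
Broad rate = 233.65 / 2,244.57 = 10.41%.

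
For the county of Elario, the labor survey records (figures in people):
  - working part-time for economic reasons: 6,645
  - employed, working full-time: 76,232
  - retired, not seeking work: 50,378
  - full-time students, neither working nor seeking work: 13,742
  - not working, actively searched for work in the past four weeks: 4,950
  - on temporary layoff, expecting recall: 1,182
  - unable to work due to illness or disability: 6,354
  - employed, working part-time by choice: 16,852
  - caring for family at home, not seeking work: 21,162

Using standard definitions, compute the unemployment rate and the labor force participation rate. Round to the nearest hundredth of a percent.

Employed = 6,645 + 76,232 + 16,852 = 99,729 (anyone who worked, including part-time for economic reasons, counts as employed).
Unemployed = 4,950 + 1,182 = 6,132 (jobless and actively searching, or on temporary layoff).
Labor force = 99,729 + 6,132 = 105,861.
Not in labor force = 50,378 + 13,742 + 6,354 + 21,162 = 91,636 (those not working and not actively searching are outside the labor force).
Civilian working-age population = 105,861 + 91,636 = 197,497.
Unemployment rate = 6,132 / 105,861 = 5.79%.
Labor force participation rate = 105,861 / 197,497 = 53.60%.

Unemployment rate ≈ 5.79%; labor force participation rate ≈ 53.60%.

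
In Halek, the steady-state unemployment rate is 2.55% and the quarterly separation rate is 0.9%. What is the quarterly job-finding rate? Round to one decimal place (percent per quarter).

From u* = s/(s+f): f = s·(1−u)/u.
f = 0.9 × (1 − 0.0255) / 0.0255 = 0.8770 / 0.0255 ≈ 34.4% per quarter.

Job-finding rate ≈ 34.4% per quarter.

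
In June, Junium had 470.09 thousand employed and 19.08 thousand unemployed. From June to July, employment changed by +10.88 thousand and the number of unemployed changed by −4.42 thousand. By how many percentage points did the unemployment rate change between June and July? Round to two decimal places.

The unemployment rate changed by −0.94 percentage points.

June: labor force = 470.09 + 19.08 = 489.17; u = 19.08/489.17 = 3.90%.
July: labor force = 480.97 + 14.66 = 495.63; u = 14.66/495.63 = 2.96%.
Change = 2.96% − 3.90% = −0.94 pp.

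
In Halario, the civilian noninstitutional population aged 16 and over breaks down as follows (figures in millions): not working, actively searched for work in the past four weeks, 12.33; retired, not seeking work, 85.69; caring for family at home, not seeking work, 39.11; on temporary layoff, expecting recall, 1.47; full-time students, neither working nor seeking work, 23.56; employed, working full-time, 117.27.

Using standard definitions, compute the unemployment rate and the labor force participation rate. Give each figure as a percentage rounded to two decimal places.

Employed = 117.27 million.
Unemployed = 12.33 + 1.47 = 13.80 million (jobless and actively searching, or on temporary layoff).
Labor force = 117.27 + 13.80 = 131.07 million.
Not in labor force = 85.69 + 39.11 + 23.56 = 148.36 million (those not working and not actively searching are outside the labor force).
Civilian working-age population = 131.07 + 148.36 = 279.43 million.
Unemployment rate = 13.80 / 131.07 = 10.53%.
Labor force participation rate = 131.07 / 279.43 = 46.91%.

Unemployment rate ≈ 10.53%; labor force participation rate ≈ 46.91%.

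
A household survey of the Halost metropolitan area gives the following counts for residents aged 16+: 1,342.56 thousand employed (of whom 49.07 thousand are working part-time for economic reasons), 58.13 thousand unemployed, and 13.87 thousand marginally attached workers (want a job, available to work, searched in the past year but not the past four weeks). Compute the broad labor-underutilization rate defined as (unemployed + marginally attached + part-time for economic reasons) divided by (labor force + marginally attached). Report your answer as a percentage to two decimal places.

Broad underutilization rate ≈ 8.56%.

Labor force = 1,342.56 + 58.13 = 1,400.69 thousand.
Numerator = 58.13 + 13.87 + 49.07 = 121.07 thousand.
Denominator = 1,400.69 + 13.87 = 1,414.56 thousand.
Broad rate = 121.07 / 1,414.56 = 8.56%.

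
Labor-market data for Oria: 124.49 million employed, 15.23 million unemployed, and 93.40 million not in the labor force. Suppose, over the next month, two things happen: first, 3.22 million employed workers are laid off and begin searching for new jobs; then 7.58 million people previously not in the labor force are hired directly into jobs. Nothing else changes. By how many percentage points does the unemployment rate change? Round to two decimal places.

Initially, labor force = 124.49 + 15.23 = 139.72 million, so u = 15.23/139.72 = 10.90%.
After the first change, employed falls and unemployed rises by 3.22; labor force unchanged → E = 121.27, U = 18.45, labor force = 139.72 million.
After the second change, employed and labor force both rise by 7.58; unemployed unchanged → E = 128.85, U = 18.45, labor force = 147.30 million.
New unemployment rate = 18.45 / 147.30 = 12.53%.
Change = 12.53% − 10.90% = +1.63 percentage points.

The unemployment rate changes by +1.63 percentage points.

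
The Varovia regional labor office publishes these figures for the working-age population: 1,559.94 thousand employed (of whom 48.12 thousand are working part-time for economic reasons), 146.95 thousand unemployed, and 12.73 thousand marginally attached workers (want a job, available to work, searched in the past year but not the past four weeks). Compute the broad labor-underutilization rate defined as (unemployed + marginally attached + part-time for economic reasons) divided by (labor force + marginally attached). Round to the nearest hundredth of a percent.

Labor force = 1,559.94 + 146.95 = 1,706.89 thousand.
Numerator = 146.95 + 12.73 + 48.12 = 207.80 thousand.
Denominator = 1,706.89 + 12.73 = 1,719.62 thousand.
Broad rate = 207.80 / 1,719.62 = 12.08%.

Broad underutilization rate ≈ 12.08%.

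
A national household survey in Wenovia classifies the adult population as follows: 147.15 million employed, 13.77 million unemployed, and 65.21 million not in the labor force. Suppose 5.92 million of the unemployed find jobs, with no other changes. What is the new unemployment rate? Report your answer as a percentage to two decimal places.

Initially, labor force = 147.15 + 13.77 = 160.92 million, so u = 13.77/160.92 = 8.56%.
After the change, unemployed falls and employed rises by 5.92; labor force unchanged → E = 153.07, U = 7.85, labor force = 160.92 million.
New unemployment rate = 7.85 / 160.92 = 4.88%.

New unemployment rate ≈ 4.88%.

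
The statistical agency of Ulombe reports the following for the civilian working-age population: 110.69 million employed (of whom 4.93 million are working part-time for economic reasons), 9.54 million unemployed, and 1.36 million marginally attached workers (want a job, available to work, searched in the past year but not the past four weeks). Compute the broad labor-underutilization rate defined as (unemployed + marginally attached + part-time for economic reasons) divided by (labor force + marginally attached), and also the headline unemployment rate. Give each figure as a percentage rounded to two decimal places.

Labor force = 110.69 + 9.54 = 120.23 million.
Numerator = 9.54 + 1.36 + 4.93 = 15.83 million.
Denominator = 120.23 + 1.36 = 121.59 million.
Broad rate = 15.83 / 121.59 = 13.02%.
Headline unemployment rate = 9.54 / 120.23 = 7.93%.

Broad underutilization rate ≈ 13.02%; headline unemployment rate ≈ 7.93%.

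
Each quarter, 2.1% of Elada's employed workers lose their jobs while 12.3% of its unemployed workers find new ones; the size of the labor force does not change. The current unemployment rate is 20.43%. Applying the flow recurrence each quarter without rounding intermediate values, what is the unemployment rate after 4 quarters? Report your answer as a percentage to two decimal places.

With a fixed labor force, u_{t+1} = u_t + s·(1−u_t) − f·u_t = u_t·(1−s−f) + s.
Here 1−s−f = 0.856 and s = 0.021.
u_1 = 0.204300 × 0.856 + 0.021 = 0.195881.
u_2 = 0.195881 × 0.856 + 0.021 = 0.188674.
u_3 = 0.188674 × 0.856 + 0.021 = 0.182505.
u_4 = 0.182505 × 0.856 + 0.021 = 0.177224.

Unemployment rate after four quarters ≈ 17.72%.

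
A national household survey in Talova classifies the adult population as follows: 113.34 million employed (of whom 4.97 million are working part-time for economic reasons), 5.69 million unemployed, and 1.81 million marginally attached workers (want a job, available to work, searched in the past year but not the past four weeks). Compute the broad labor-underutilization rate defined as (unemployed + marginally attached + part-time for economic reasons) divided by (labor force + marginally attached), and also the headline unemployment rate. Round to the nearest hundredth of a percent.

Broad underutilization rate ≈ 10.32%; headline unemployment rate ≈ 4.78%.

Labor force = 113.34 + 5.69 = 119.03 million.
Numerator = 5.69 + 1.81 + 4.97 = 12.47 million.
Denominator = 119.03 + 1.81 = 120.84 million.
Broad rate = 12.47 / 120.84 = 10.32%.
Headline unemployment rate = 5.69 / 119.03 = 4.78%.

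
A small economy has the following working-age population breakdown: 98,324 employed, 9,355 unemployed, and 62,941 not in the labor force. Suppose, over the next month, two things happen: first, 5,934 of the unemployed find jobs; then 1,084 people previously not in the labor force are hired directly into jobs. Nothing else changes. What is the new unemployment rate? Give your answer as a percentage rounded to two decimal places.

New unemployment rate ≈ 3.15%.

Initially, labor force = 98,324 + 9,355 = 107,679, so u = 9,355/107,679 = 8.69%.
After the first change, unemployed falls and employed rises by 5,934; labor force unchanged → E = 104,258, U = 3,421, labor force = 107,679.
After the second change, employed and labor force both rise by 1,084; unemployed unchanged → E = 105,342, U = 3,421, labor force = 108,763.
New unemployment rate = 3,421 / 108,763 = 3.15%.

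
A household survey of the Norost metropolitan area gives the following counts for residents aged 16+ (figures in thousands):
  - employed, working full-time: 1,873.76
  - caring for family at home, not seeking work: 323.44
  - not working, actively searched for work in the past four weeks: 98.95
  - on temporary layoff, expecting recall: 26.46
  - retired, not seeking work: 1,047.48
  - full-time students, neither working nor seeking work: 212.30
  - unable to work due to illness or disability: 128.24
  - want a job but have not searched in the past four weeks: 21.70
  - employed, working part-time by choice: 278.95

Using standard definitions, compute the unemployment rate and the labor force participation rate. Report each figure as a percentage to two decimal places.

Unemployment rate ≈ 5.50%; labor force participation rate ≈ 56.79%.

Employed = 1,873.76 + 278.95 = 2,152.71 thousand.
Unemployed = 98.95 + 26.46 = 125.41 thousand (jobless and actively searching, or on temporary layoff).
Labor force = 2,152.71 + 125.41 = 2,278.12 thousand.
Not in labor force = 323.44 + 1,047.48 + 212.30 + 128.24 + 21.70 = 1,733.16 thousand (those not working and not actively searching are outside the labor force — including those who want a job but have given up searching).
Civilian working-age population = 2,278.12 + 1,733.16 = 4,011.28 thousand.
Unemployment rate = 125.41 / 2,278.12 = 5.50%.
Labor force participation rate = 2,278.12 / 4,011.28 = 56.79%.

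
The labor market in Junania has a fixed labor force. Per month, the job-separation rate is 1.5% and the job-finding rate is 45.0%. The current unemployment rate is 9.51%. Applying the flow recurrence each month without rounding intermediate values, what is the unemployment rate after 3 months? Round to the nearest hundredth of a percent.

With a fixed labor force, u_{t+1} = u_t + s·(1−u_t) − f·u_t = u_t·(1−s−f) + s.
Here 1−s−f = 0.535 and s = 0.015.
u_1 = 0.095100 × 0.535 + 0.015 = 0.065879.
u_2 = 0.065879 × 0.535 + 0.015 = 0.050245.
u_3 = 0.050245 × 0.535 + 0.015 = 0.041881.

Unemployment rate after three months ≈ 4.19%.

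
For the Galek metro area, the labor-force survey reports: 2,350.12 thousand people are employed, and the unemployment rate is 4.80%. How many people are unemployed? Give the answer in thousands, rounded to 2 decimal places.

About 118.49 thousand are unemployed.

Let U be the number unemployed. The labor force is E + U, and U/(E+U) = 0.0480.
So U = 0.0480 × 2,350.12 / (1 − 0.0480) = 112.8058 / 0.9520 ≈ 118.49 thousand.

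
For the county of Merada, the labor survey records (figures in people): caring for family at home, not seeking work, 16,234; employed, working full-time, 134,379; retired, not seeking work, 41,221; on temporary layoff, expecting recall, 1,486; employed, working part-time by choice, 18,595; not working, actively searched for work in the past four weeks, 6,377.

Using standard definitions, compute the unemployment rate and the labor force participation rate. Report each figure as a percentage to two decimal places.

Employed = 134,379 + 18,595 = 152,974.
Unemployed = 1,486 + 6,377 = 7,863 (jobless and actively searching, or on temporary layoff).
Labor force = 152,974 + 7,863 = 160,837.
Not in labor force = 16,234 + 41,221 = 57,455 (those not working and not actively searching are outside the labor force).
Civilian working-age population = 160,837 + 57,455 = 218,292.
Unemployment rate = 7,863 / 160,837 = 4.89%.
Labor force participation rate = 160,837 / 218,292 = 73.68%.

Unemployment rate ≈ 4.89%; labor force participation rate ≈ 73.68%.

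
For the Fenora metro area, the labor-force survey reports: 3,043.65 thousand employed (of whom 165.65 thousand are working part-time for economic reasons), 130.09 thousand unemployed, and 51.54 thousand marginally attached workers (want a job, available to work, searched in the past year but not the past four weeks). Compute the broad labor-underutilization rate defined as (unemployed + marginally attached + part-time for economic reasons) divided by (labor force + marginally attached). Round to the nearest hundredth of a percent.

Broad underutilization rate ≈ 10.77%.

Labor force = 3,043.65 + 130.09 = 3,173.74 thousand.
Numerator = 130.09 + 51.54 + 165.65 = 347.28 thousand.
Denominator = 3,173.74 + 51.54 = 3,225.28 thousand.
Broad rate = 347.28 / 3,225.28 = 10.77%.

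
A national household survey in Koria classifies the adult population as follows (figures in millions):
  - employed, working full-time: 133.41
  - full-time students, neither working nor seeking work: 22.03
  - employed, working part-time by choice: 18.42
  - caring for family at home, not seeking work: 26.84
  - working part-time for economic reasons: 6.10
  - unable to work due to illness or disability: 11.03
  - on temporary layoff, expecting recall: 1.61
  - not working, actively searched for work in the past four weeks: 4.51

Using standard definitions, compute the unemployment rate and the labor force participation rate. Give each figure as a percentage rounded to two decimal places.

Employed = 133.41 + 18.42 + 6.10 = 157.93 million (anyone who worked, including part-time for economic reasons, counts as employed).
Unemployed = 1.61 + 4.51 = 6.12 million (jobless and actively searching, or on temporary layoff).
Labor force = 157.93 + 6.12 = 164.05 million.
Not in labor force = 22.03 + 26.84 + 11.03 = 59.90 million (those not working and not actively searching are outside the labor force).
Civilian working-age population = 164.05 + 59.90 = 223.95 million.
Unemployment rate = 6.12 / 164.05 = 3.73%.
Labor force participation rate = 164.05 / 223.95 = 73.25%.

Unemployment rate ≈ 3.73%; labor force participation rate ≈ 73.25%.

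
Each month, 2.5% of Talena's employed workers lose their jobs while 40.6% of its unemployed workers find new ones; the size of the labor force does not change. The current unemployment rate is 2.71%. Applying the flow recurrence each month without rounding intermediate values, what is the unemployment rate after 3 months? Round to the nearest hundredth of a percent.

With a fixed labor force, u_{t+1} = u_t + s·(1−u_t) − f·u_t = u_t·(1−s−f) + s.
Here 1−s−f = 0.569 and s = 0.025.
u_1 = 0.027100 × 0.569 + 0.025 = 0.040420.
u_2 = 0.040420 × 0.569 + 0.025 = 0.047999.
u_3 = 0.047999 × 0.569 + 0.025 = 0.052311.

Unemployment rate after three months ≈ 5.23%.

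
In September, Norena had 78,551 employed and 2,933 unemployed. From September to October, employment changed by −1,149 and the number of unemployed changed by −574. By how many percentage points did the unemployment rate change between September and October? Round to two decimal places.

September: labor force = 78,551 + 2,933 = 81,484; u = 2,933/81,484 = 3.60%.
October: labor force = 77,402 + 2,359 = 79,761; u = 2,359/79,761 = 2.96%.
Change = 2.96% − 3.60% = −0.64 pp.

The unemployment rate changed by −0.64 percentage points.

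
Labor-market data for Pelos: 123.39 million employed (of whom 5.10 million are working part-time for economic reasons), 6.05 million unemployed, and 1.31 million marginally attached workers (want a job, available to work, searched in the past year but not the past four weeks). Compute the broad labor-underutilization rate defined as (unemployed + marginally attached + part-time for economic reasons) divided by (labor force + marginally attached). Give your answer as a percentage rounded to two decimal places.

Labor force = 123.39 + 6.05 = 129.44 million.
Numerator = 6.05 + 1.31 + 5.10 = 12.46 million.
Denominator = 129.44 + 1.31 = 130.75 million.
Broad rate = 12.46 / 130.75 = 9.53%.

Broad underutilization rate ≈ 9.53%.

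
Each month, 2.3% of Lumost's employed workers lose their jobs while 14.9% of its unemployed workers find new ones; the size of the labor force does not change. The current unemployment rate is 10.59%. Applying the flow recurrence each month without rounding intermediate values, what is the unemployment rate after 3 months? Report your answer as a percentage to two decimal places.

With a fixed labor force, u_{t+1} = u_t + s·(1−u_t) − f·u_t = u_t·(1−s−f) + s.
Here 1−s−f = 0.828 and s = 0.023.
u_1 = 0.105900 × 0.828 + 0.023 = 0.110685.
u_2 = 0.110685 × 0.828 + 0.023 = 0.114647.
u_3 = 0.114647 × 0.828 + 0.023 = 0.117928.

Unemployment rate after three months ≈ 11.79%.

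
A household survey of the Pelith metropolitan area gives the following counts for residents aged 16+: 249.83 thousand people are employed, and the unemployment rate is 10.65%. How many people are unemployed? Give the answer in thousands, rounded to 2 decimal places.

About 29.78 thousand are unemployed.

Let U be the number unemployed. The labor force is E + U, and U/(E+U) = 0.1065.
So U = 0.1065 × 249.83 / (1 − 0.1065) = 26.6069 / 0.8935 ≈ 29.78 thousand.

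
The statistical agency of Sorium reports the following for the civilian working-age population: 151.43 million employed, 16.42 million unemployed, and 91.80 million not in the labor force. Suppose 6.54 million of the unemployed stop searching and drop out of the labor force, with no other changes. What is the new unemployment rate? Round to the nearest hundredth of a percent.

Initially, labor force = 151.43 + 16.42 = 167.85 million, so u = 16.42/167.85 = 9.78%.
After the change, unemployed and labor force both fall by 6.54 → E = 151.43, U = 9.88, labor force = 161.31 million.
New unemployment rate = 9.88 / 161.31 = 6.12%.

New unemployment rate ≈ 6.12%.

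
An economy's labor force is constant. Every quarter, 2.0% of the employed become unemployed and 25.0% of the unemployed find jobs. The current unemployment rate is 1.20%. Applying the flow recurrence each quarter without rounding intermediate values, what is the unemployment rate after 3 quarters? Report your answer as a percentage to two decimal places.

Unemployment rate after three quarters ≈ 4.99%.

With a fixed labor force, u_{t+1} = u_t + s·(1−u_t) − f·u_t = u_t·(1−s−f) + s.
Here 1−s−f = 0.730 and s = 0.020.
u_1 = 0.012000 × 0.730 + 0.020 = 0.028760.
u_2 = 0.028760 × 0.730 + 0.020 = 0.040995.
u_3 = 0.040995 × 0.730 + 0.020 = 0.049926.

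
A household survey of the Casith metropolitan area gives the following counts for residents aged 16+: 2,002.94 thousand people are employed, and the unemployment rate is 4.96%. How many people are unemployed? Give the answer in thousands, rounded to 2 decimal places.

About 104.53 thousand are unemployed.

Let U be the number unemployed. The labor force is E + U, and U/(E+U) = 0.0496.
So U = 0.0496 × 2,002.94 / (1 − 0.0496) = 99.3458 / 0.9504 ≈ 104.53 thousand.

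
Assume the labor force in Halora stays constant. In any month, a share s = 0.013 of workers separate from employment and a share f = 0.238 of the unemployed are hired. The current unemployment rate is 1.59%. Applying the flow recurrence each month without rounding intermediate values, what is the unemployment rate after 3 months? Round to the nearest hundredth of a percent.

With a fixed labor force, u_{t+1} = u_t + s·(1−u_t) − f·u_t = u_t·(1−s−f) + s.
Here 1−s−f = 0.749 and s = 0.013.
u_1 = 0.015900 × 0.749 + 0.013 = 0.024909.
u_2 = 0.024909 × 0.749 + 0.013 = 0.031657.
u_3 = 0.031657 × 0.749 + 0.013 = 0.036711.

Unemployment rate after three months ≈ 3.67%.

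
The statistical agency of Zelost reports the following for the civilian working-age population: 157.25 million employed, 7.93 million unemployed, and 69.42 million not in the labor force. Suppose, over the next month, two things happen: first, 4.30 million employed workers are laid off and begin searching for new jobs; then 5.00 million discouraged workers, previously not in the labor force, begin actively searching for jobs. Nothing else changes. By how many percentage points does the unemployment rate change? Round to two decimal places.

Initially, labor force = 157.25 + 7.93 = 165.18 million, so u = 7.93/165.18 = 4.80%.
After the first change, employed falls and unemployed rises by 4.30; labor force unchanged → E = 152.95, U = 12.23, labor force = 165.18 million.
After the second change, unemployed and labor force both rise by 5.00 → E = 152.95, U = 17.23, labor force = 170.18 million.
New unemployment rate = 17.23 / 170.18 = 10.12%.
Change = 10.12% − 4.80% = +5.32 percentage points.

The unemployment rate changes by +5.32 percentage points.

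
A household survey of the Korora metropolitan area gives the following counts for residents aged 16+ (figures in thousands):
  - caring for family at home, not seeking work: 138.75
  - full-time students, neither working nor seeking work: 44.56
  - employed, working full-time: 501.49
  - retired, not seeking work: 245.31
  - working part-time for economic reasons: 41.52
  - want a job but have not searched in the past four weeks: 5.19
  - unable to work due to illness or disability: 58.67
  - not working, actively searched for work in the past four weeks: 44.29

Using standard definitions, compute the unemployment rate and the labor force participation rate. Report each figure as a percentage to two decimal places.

Employed = 501.49 + 41.52 = 543.01 thousand (anyone who worked, including part-time for economic reasons, counts as employed).
Unemployed = 44.29 thousand.
Labor force = 543.01 + 44.29 = 587.30 thousand.
Not in labor force = 138.75 + 44.56 + 245.31 + 5.19 + 58.67 = 492.48 thousand (those not working and not actively searching are outside the labor force — including those who want a job but have given up searching).
Civilian working-age population = 587.30 + 492.48 = 1,079.78 thousand.
Unemployment rate = 44.29 / 587.30 = 7.54%.
Labor force participation rate = 587.30 / 1,079.78 = 54.39%.

Unemployment rate ≈ 7.54%; labor force participation rate ≈ 54.39%.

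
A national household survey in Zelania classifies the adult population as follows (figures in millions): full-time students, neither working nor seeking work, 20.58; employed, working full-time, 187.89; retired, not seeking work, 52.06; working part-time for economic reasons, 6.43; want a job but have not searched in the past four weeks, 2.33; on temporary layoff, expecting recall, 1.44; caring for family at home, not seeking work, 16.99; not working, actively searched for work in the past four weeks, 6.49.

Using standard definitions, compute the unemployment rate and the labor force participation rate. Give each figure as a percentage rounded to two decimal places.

Unemployment rate ≈ 3.92%; labor force participation rate ≈ 68.74%.

Employed = 187.89 + 6.43 = 194.32 million (anyone who worked, including part-time for economic reasons, counts as employed).
Unemployed = 1.44 + 6.49 = 7.93 million (jobless and actively searching, or on temporary layoff).
Labor force = 194.32 + 7.93 = 202.25 million.
Not in labor force = 20.58 + 52.06 + 2.33 + 16.99 = 91.96 million (those not working and not actively searching are outside the labor force — including those who want a job but have given up searching).
Civilian working-age population = 202.25 + 91.96 = 294.21 million.
Unemployment rate = 7.93 / 202.25 = 3.92%.
Labor force participation rate = 202.25 / 294.21 = 68.74%.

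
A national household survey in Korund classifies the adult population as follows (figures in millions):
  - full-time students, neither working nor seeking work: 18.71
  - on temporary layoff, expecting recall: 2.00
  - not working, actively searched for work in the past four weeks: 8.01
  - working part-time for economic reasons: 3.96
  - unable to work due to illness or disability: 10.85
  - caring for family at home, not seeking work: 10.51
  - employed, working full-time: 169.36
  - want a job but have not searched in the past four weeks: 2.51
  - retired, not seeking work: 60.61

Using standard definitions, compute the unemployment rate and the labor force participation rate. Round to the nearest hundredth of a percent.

Unemployment rate ≈ 5.46%; labor force participation rate ≈ 63.99%.

Employed = 3.96 + 169.36 = 173.32 million (anyone who worked, including part-time for economic reasons, counts as employed).
Unemployed = 2.00 + 8.01 = 10.01 million (jobless and actively searching, or on temporary layoff).
Labor force = 173.32 + 10.01 = 183.33 million.
Not in labor force = 18.71 + 10.85 + 10.51 + 2.51 + 60.61 = 103.19 million (those not working and not actively searching are outside the labor force — including those who want a job but have given up searching).
Civilian working-age population = 183.33 + 103.19 = 286.52 million.
Unemployment rate = 10.01 / 183.33 = 5.46%.
Labor force participation rate = 183.33 / 286.52 = 63.99%.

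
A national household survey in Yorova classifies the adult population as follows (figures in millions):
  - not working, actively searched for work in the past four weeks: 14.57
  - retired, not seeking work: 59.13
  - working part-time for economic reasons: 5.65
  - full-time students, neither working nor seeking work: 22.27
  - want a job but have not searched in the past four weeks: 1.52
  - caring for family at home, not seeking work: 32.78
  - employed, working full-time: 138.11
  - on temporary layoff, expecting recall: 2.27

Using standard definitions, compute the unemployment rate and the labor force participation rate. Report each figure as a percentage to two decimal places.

Unemployment rate ≈ 10.49%; labor force participation rate ≈ 58.13%.

Employed = 5.65 + 138.11 = 143.76 million (anyone who worked, including part-time for economic reasons, counts as employed).
Unemployed = 14.57 + 2.27 = 16.84 million (jobless and actively searching, or on temporary layoff).
Labor force = 143.76 + 16.84 = 160.60 million.
Not in labor force = 59.13 + 22.27 + 1.52 + 32.78 = 115.70 million (those not working and not actively searching are outside the labor force — including those who want a job but have given up searching).
Civilian working-age population = 160.60 + 115.70 = 276.30 million.
Unemployment rate = 16.84 / 160.60 = 10.49%.
Labor force participation rate = 160.60 / 276.30 = 58.13%.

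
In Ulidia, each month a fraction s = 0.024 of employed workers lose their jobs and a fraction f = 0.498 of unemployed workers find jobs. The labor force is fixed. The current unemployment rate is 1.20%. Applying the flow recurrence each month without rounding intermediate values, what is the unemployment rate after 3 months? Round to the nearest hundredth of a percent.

With a fixed labor force, u_{t+1} = u_t + s·(1−u_t) − f·u_t = u_t·(1−s−f) + s.
Here 1−s−f = 0.478 and s = 0.024.
u_1 = 0.012000 × 0.478 + 0.024 = 0.029736.
u_2 = 0.029736 × 0.478 + 0.024 = 0.038214.
u_3 = 0.038214 × 0.478 + 0.024 = 0.042266.

Unemployment rate after three months ≈ 4.23%.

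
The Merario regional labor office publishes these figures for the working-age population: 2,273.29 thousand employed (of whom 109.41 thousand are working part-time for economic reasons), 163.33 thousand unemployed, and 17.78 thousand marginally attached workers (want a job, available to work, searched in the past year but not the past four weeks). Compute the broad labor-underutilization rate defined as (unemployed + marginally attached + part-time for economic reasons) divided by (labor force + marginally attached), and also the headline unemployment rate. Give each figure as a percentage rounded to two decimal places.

Broad underutilization rate ≈ 11.84%; headline unemployment rate ≈ 6.70%.

Labor force = 2,273.29 + 163.33 = 2,436.62 thousand.
Numerator = 163.33 + 17.78 + 109.41 = 290.52 thousand.
Denominator = 2,436.62 + 17.78 = 2,454.40 thousand.
Broad rate = 290.52 / 2,454.40 = 11.84%.
Headline unemployment rate = 163.33 / 2,436.62 = 6.70%.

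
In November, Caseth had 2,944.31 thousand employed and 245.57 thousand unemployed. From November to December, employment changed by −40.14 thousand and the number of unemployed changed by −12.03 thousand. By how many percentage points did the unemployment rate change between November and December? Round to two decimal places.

The unemployment rate changed by −0.26 percentage points.

November: labor force = 2,944.31 + 245.57 = 3,189.88; u = 245.57/3,189.88 = 7.70%.
December: labor force = 2,904.17 + 233.54 = 3,137.71; u = 233.54/3,137.71 = 7.44%.
Change = 7.44% − 7.70% = −0.26 pp.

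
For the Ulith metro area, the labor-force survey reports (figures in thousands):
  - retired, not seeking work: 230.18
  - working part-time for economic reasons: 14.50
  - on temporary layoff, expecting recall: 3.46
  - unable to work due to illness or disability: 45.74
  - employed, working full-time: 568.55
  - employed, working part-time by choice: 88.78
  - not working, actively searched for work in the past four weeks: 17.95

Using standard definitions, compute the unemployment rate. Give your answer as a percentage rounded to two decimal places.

Employed = 14.50 + 568.55 + 88.78 = 671.83 thousand (anyone who worked, including part-time for economic reasons, counts as employed).
Unemployed = 3.46 + 17.95 = 21.41 thousand (jobless and actively searching, or on temporary layoff).
Labor force = 671.83 + 21.41 = 693.24 thousand.
Unemployment rate = 21.41 / 693.24 = 3.09%.

Unemployment rate ≈ 3.09%.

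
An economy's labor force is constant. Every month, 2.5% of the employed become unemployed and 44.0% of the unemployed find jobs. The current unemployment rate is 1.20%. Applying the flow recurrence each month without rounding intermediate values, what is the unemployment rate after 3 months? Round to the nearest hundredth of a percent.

Unemployment rate after three months ≈ 4.74%.

With a fixed labor force, u_{t+1} = u_t + s·(1−u_t) − f·u_t = u_t·(1−s−f) + s.
Here 1−s−f = 0.535 and s = 0.025.
u_1 = 0.012000 × 0.535 + 0.025 = 0.031420.
u_2 = 0.031420 × 0.535 + 0.025 = 0.041810.
u_3 = 0.041810 × 0.535 + 0.025 = 0.047368.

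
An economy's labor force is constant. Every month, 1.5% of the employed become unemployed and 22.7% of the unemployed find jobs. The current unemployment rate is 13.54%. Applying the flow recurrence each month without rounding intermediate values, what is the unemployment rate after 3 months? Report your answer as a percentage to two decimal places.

With a fixed labor force, u_{t+1} = u_t + s·(1−u_t) − f·u_t = u_t·(1−s−f) + s.
Here 1−s−f = 0.758 and s = 0.015.
u_1 = 0.135400 × 0.758 + 0.015 = 0.117633.
u_2 = 0.117633 × 0.758 + 0.015 = 0.104166.
u_3 = 0.104166 × 0.758 + 0.015 = 0.093958.

Unemployment rate after three months ≈ 9.40%.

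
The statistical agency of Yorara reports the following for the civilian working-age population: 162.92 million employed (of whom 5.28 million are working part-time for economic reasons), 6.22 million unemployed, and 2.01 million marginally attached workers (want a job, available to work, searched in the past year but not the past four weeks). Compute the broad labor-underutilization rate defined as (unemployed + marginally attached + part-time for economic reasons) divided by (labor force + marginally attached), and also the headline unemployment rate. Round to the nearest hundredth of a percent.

Labor force = 162.92 + 6.22 = 169.14 million.
Numerator = 6.22 + 2.01 + 5.28 = 13.51 million.
Denominator = 169.14 + 2.01 = 171.15 million.
Broad rate = 13.51 / 171.15 = 7.89%.
Headline unemployment rate = 6.22 / 169.14 = 3.68%.

Broad underutilization rate ≈ 7.89%; headline unemployment rate ≈ 3.68%.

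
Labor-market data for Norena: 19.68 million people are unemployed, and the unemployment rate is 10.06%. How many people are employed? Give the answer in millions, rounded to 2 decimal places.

About 175.95 million are employed.

Labor force = U / u = 19.68 / 0.1006 ≈ 195.63 million.
Employed = labor force − unemployed = 195.63 − 19.68 = 175.95 million.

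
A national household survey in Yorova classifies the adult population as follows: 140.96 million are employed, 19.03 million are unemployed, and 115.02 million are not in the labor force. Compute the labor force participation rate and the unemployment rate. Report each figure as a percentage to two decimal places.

Labor force = employed + unemployed = 140.96 + 19.03 = 159.99 million.
Working-age population = 159.99 + 115.02 = 275.01 million.
Unemployment rate = 19.03 / 159.99 = 11.89%.
Labor force participation rate = 159.99 / 275.01 = 58.18%.

Labor force participation rate ≈ 58.18%; unemployment rate ≈ 11.89%.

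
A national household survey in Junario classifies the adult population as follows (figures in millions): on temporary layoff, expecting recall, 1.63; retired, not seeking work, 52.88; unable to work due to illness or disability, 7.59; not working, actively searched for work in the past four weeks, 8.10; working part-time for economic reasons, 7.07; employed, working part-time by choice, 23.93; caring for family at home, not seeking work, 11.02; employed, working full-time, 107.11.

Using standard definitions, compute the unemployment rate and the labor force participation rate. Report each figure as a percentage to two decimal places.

Employed = 7.07 + 23.93 + 107.11 = 138.11 million (anyone who worked, including part-time for economic reasons, counts as employed).
Unemployed = 1.63 + 8.10 = 9.73 million (jobless and actively searching, or on temporary layoff).
Labor force = 138.11 + 9.73 = 147.84 million.
Not in labor force = 52.88 + 7.59 + 11.02 = 71.49 million (those not working and not actively searching are outside the labor force).
Civilian working-age population = 147.84 + 71.49 = 219.33 million.
Unemployment rate = 9.73 / 147.84 = 6.58%.
Labor force participation rate = 147.84 / 219.33 = 67.41%.

Unemployment rate ≈ 6.58%; labor force participation rate ≈ 67.41%.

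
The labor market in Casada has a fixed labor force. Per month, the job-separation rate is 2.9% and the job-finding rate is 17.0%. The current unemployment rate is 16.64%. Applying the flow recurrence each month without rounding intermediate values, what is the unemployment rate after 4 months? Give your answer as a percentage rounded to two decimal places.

Unemployment rate after four months ≈ 15.42%.

With a fixed labor force, u_{t+1} = u_t + s·(1−u_t) − f·u_t = u_t·(1−s−f) + s.
Here 1−s−f = 0.801 and s = 0.029.
u_1 = 0.166400 × 0.801 + 0.029 = 0.162286.
u_2 = 0.162286 × 0.801 + 0.029 = 0.158991.
u_3 = 0.158991 × 0.801 + 0.029 = 0.156352.
u_4 = 0.156352 × 0.801 + 0.029 = 0.154238.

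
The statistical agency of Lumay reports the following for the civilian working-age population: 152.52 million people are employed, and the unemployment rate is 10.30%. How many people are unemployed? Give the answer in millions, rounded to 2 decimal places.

Let U be the number unemployed. The labor force is E + U, and U/(E+U) = 0.1030.
So U = 0.1030 × 152.52 / (1 − 0.1030) = 15.7096 / 0.8970 ≈ 17.51 million.

About 17.51 million are unemployed.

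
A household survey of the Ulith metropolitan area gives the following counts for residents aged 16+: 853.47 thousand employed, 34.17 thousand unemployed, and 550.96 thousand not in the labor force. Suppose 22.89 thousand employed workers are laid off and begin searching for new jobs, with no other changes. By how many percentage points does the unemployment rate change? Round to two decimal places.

The unemployment rate changes by +2.58 percentage points.

Initially, labor force = 853.47 + 34.17 = 887.64 thousand, so u = 34.17/887.64 = 3.85%.
After the change, employed falls and unemployed rises by 22.89; labor force unchanged → E = 830.58, U = 57.06, labor force = 887.64 thousand.
New unemployment rate = 57.06 / 887.64 = 6.43%.
Change = 6.43% − 3.85% = +2.58 percentage points.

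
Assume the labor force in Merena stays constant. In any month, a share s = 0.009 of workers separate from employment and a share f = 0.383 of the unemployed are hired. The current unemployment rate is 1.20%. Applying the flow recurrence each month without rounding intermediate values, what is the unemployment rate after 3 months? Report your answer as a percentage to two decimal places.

Unemployment rate after three months ≈ 2.05%.

With a fixed labor force, u_{t+1} = u_t + s·(1−u_t) − f·u_t = u_t·(1−s−f) + s.
Here 1−s−f = 0.608 and s = 0.009.
u_1 = 0.012000 × 0.608 + 0.009 = 0.016296.
u_2 = 0.016296 × 0.608 + 0.009 = 0.018908.
u_3 = 0.018908 × 0.608 + 0.009 = 0.020496.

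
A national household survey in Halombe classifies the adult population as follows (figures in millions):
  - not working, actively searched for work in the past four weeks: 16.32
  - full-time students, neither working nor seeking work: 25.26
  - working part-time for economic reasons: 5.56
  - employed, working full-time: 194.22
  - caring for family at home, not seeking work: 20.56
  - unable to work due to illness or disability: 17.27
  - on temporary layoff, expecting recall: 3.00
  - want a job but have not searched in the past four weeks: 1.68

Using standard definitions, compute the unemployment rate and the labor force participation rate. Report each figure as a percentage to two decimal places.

Employed = 5.56 + 194.22 = 199.78 million (anyone who worked, including part-time for economic reasons, counts as employed).
Unemployed = 16.32 + 3.00 = 19.32 million (jobless and actively searching, or on temporary layoff).
Labor force = 199.78 + 19.32 = 219.10 million.
Not in labor force = 25.26 + 20.56 + 17.27 + 1.68 = 64.77 million (those not working and not actively searching are outside the labor force — including those who want a job but have given up searching).
Civilian working-age population = 219.10 + 64.77 = 283.87 million.
Unemployment rate = 19.32 / 219.10 = 8.82%.
Labor force participation rate = 219.10 / 283.87 = 77.18%.

Unemployment rate ≈ 8.82%; labor force participation rate ≈ 77.18%.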